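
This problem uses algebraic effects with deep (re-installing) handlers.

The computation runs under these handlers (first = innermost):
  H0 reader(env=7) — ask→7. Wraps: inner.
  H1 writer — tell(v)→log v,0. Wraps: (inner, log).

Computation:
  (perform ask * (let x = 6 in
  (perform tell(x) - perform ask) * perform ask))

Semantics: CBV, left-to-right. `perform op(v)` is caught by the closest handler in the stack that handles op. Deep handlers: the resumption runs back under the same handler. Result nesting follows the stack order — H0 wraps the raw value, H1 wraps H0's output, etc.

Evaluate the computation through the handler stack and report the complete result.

Answer: (-343, (6))

Step-by-step:
ask @ H0 ⇒ 7
tell(6) @ H1 ⇒ log+=6
ask @ H0 ⇒ 7
ask @ H0 ⇒ 7
H0 returns -343
H1 returns (-343, (6))
= (-343, (6))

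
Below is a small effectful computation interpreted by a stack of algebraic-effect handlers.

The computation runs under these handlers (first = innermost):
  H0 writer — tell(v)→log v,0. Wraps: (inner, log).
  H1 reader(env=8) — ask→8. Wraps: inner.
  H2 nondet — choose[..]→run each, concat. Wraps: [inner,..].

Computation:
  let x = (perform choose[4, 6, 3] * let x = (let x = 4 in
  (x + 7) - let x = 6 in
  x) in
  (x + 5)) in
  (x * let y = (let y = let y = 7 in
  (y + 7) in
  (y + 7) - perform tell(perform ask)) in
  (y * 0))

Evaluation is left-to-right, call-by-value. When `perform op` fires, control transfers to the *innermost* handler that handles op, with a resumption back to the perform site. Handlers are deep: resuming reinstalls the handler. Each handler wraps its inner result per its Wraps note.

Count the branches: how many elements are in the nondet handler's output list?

Answer: 3

Working:
choose[4, 6, 3] @ H2
  branch[0] choose=4:
    ask @ H1 ⇒ 8
    tell(8) @ H0 ⇒ log+=8
    H0 returns (0, (8))
    H1 returns (0, (8))
    H2 returns [(0, (8))]
  branch[1] choose=6:
    ask @ H1 ⇒ 8
    tell(8) @ H0 ⇒ log+=8
    H0 returns (0, (8))
    H1 returns (0, (8))
    H2 returns [(0, (8))]
  branch[2] choose=3:
    ask @ H1 ⇒ 8
    tell(8) @ H0 ⇒ log+=8
    H0 returns (0, (8))
    H1 returns (0, (8))
    H2 returns [(0, (8))]
= [(0, (8)), (0, (8)), (0, (8))]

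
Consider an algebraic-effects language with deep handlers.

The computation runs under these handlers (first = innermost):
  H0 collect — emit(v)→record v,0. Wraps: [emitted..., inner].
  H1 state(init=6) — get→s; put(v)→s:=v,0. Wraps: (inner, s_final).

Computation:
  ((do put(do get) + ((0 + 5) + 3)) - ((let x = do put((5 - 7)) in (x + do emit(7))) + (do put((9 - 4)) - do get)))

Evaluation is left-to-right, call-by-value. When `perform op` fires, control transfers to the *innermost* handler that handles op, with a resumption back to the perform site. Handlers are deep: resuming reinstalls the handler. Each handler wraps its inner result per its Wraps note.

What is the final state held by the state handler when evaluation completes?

Evaluation trace:
get @ H1 ⇒ 6
put(6) @ H1 ⇒ s:=6
put(-2) @ H1 ⇒ s:=-2
emit(7) @ H0 ⇒ out+=7
put(5) @ H1 ⇒ s:=5
get @ H1 ⇒ 5
H0 returns [7, 13]
H1 returns ([7, 13], 5)
= ([7, 13], 5)

Answer: 5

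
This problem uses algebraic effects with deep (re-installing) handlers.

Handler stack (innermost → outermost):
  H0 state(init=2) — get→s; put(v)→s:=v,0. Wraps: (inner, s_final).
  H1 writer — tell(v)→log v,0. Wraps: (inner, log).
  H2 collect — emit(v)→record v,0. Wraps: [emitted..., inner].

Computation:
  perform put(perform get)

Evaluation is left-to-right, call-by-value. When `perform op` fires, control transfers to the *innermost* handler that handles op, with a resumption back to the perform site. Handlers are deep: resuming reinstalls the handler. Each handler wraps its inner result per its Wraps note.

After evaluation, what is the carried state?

Answer: 2

Step-by-step:
get @ H0 ⇒ 2
put(2) @ H0 ⇒ s:=2
H0 returns (0, 2)
H1 returns ((0, 2), ())
H2 returns [((0, 2), ())]
= [((0, 2), ())]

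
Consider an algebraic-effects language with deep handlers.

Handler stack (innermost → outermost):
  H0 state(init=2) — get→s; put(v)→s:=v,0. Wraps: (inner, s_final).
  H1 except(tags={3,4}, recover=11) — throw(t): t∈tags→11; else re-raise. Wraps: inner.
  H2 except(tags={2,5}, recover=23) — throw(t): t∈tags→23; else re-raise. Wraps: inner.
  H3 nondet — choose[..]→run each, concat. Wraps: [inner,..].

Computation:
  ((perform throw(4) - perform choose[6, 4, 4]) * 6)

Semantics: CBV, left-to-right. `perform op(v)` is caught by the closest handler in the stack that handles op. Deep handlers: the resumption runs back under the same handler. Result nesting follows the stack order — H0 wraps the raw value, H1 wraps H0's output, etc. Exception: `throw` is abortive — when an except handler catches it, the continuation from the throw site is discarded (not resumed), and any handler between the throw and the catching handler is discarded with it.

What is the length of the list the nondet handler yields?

Evaluation trace:
throw(4) @ H1 caught ⇒ 11
H2 returns 11
H3 returns [11]
= [11]

Answer: 1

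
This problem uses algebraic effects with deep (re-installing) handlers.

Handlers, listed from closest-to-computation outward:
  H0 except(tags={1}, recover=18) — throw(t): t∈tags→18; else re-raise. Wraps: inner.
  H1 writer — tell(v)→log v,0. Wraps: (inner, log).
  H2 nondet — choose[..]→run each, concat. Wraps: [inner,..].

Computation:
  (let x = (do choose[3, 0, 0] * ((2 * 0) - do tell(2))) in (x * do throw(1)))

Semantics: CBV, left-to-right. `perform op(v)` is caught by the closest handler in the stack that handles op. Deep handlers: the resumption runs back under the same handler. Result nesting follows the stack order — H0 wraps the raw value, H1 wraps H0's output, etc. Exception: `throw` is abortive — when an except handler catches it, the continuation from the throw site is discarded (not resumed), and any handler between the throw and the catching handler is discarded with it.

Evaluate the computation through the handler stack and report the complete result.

Evaluation trace:
choose[3, 0, 0] @ H2
  branch[0] choose=3:
    tell(2) @ H1 ⇒ log+=2
    throw(1) @ H0 caught ⇒ 18
    H1 returns (18, (2))
    H2 returns [(18, (2))]
  branch[1] choose=0:
    tell(2) @ H1 ⇒ log+=2
    throw(1) @ H0 caught ⇒ 18
    H1 returns (18, (2))
    H2 returns [(18, (2))]
  branch[2] choose=0:
    tell(2) @ H1 ⇒ log+=2
    throw(1) @ H0 caught ⇒ 18
    H1 returns (18, (2))
    H2 returns [(18, (2))]
= [(18, (2)), (18, (2)), (18, (2))]

Answer: [(18, (2)), (18, (2)), (18, (2))]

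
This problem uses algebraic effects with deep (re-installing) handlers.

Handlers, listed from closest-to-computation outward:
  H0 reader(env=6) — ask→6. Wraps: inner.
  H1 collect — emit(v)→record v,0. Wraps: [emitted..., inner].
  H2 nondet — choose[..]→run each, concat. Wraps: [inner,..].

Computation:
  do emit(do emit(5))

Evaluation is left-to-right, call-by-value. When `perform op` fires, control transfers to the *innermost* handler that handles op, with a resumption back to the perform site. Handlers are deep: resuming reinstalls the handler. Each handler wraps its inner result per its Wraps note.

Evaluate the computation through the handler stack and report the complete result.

Answer: [[5, 0, 0]]

Evaluation trace:
emit(5) @ H1 ⇒ out+=5
emit(0) @ H1 ⇒ out+=0
H0 returns 0
H1 returns [5, 0, 0]
H2 returns [[5, 0, 0]]
= [[5, 0, 0]]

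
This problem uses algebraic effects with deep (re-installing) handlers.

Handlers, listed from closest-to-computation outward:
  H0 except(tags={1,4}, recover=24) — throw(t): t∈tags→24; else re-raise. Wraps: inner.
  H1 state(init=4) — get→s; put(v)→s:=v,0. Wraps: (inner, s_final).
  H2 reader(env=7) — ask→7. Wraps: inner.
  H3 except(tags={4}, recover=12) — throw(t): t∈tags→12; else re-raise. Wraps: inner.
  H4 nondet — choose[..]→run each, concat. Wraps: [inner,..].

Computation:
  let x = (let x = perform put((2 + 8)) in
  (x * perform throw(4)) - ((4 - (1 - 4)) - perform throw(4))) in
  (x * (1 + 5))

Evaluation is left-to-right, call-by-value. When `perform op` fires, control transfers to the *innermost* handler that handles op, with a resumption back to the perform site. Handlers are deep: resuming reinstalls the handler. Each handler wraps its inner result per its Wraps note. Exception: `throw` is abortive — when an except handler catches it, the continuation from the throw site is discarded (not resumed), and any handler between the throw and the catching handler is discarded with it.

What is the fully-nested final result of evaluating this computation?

Step-by-step:
put(10) @ H1 ⇒ s:=10
throw(4) @ H0 caught ⇒ 24
H1 returns (24, 10)
H2 returns (24, 10)
H3 returns (24, 10)
H4 returns [(24, 10)]
= [(24, 10)]

Answer: [(24, 10)]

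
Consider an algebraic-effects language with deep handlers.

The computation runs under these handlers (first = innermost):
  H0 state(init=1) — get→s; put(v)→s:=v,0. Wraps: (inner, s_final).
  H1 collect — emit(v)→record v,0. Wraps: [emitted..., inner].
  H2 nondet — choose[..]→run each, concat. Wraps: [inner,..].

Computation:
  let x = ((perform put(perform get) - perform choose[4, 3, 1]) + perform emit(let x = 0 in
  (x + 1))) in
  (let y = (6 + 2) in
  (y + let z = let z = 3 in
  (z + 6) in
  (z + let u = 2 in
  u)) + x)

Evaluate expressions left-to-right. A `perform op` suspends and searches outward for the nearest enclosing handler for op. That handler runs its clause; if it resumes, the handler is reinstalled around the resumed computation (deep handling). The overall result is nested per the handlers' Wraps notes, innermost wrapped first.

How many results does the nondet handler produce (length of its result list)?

Evaluation trace:
get @ H0 ⇒ 1
put(1) @ H0 ⇒ s:=1
choose[4, 3, 1] @ H2
  branch[0] choose=4:
    emit(1) @ H1 ⇒ out+=1
    H0 returns (15, 1)
    H1 returns [1, (15, 1)]
    H2 returns [[1, (15, 1)]]
  branch[1] choose=3:
    emit(1) @ H1 ⇒ out+=1
    H0 returns (16, 1)
    H1 returns [1, (16, 1)]
    H2 returns [[1, (16, 1)]]
  branch[2] choose=1:
    emit(1) @ H1 ⇒ out+=1
    H0 returns (18, 1)
    H1 returns [1, (18, 1)]
    H2 returns [[1, (18, 1)]]
= [[1, (15, 1)], [1, (16, 1)], [1, (18, 1)]]

Answer: 3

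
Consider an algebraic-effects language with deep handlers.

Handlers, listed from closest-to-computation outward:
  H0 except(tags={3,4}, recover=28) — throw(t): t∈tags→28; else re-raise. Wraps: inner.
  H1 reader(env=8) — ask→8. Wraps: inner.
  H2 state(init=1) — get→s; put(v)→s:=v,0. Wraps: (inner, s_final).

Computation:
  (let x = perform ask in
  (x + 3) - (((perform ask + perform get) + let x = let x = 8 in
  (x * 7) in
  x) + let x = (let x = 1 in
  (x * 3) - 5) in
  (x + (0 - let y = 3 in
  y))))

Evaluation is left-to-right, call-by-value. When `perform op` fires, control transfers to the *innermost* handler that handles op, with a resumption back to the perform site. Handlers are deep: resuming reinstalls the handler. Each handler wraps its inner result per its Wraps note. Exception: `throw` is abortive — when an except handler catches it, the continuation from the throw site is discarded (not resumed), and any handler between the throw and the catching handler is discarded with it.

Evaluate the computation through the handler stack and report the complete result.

Working:
ask @ H1 ⇒ 8
ask @ H1 ⇒ 8
get @ H2 ⇒ 1
H0 returns -49
H1 returns -49
H2 returns (-49, 1)
= (-49, 1)

Answer: (-49, 1)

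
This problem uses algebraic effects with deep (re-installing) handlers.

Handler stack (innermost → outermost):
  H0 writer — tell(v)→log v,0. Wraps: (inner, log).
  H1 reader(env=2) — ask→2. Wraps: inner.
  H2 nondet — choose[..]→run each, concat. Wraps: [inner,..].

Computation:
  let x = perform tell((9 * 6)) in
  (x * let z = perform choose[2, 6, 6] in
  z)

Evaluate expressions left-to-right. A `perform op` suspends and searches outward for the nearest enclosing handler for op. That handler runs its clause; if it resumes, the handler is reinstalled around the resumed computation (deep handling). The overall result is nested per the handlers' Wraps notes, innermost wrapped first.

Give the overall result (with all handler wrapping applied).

Working:
tell(54) @ H0 ⇒ log+=54
choose[2, 6, 6] @ H2
  branch[0] choose=2:
    H0 returns (0, (54))
    H1 returns (0, (54))
    H2 returns [(0, (54))]
  branch[1] choose=6:
    H0 returns (0, (54))
    H1 returns (0, (54))
    H2 returns [(0, (54))]
  branch[2] choose=6:
    H0 returns (0, (54))
    H1 returns (0, (54))
    H2 returns [(0, (54))]
= [(0, (54)), (0, (54)), (0, (54))]

Answer: [(0, (54)), (0, (54)), (0, (54))]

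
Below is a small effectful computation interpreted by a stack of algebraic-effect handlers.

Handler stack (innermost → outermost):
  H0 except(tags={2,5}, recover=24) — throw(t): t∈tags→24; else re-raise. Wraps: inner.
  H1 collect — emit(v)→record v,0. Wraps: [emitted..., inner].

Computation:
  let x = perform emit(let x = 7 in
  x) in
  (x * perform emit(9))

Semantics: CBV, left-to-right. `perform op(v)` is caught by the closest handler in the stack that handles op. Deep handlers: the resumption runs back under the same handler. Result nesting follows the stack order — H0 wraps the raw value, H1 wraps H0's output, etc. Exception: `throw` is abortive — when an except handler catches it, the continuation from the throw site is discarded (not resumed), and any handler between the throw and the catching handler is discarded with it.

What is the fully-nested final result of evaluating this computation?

Working:
emit(7) @ H1 ⇒ out+=7
emit(9) @ H1 ⇒ out+=9
H0 returns 0
H1 returns [7, 9, 0]
= [7, 9, 0]

Answer: [7, 9, 0]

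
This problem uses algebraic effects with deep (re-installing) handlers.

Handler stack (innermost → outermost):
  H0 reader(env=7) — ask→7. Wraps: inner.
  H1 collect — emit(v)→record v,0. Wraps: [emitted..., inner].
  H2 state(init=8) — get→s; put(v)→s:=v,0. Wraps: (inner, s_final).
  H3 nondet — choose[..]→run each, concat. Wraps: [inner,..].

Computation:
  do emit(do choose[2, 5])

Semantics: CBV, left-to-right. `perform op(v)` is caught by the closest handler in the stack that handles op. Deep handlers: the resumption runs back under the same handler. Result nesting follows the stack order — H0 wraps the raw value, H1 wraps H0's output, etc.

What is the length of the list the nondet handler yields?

Evaluation trace:
choose[2, 5] @ H3
  branch[0] choose=2:
    emit(2) @ H1 ⇒ out+=2
    H0 returns 0
    H1 returns [2, 0]
    H2 returns ([2, 0], 8)
    H3 returns [([2, 0], 8)]
  branch[1] choose=5:
    emit(5) @ H1 ⇒ out+=5
    H0 returns 0
    H1 returns [5, 0]
    H2 returns ([5, 0], 8)
    H3 returns [([5, 0], 8)]
= [([2, 0], 8), ([5, 0], 8)]

Answer: 2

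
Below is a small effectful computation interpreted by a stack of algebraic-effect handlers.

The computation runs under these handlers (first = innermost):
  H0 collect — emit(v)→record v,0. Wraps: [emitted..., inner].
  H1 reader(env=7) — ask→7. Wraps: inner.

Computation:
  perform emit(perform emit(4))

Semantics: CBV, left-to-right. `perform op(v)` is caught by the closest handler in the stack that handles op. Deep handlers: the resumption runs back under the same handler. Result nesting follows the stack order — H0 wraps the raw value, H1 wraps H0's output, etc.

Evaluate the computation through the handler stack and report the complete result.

Evaluation trace:
emit(4) @ H0 ⇒ out+=4
emit(0) @ H0 ⇒ out+=0
H0 returns [4, 0, 0]
H1 returns [4, 0, 0]
= [4, 0, 0]

Answer: [4, 0, 0]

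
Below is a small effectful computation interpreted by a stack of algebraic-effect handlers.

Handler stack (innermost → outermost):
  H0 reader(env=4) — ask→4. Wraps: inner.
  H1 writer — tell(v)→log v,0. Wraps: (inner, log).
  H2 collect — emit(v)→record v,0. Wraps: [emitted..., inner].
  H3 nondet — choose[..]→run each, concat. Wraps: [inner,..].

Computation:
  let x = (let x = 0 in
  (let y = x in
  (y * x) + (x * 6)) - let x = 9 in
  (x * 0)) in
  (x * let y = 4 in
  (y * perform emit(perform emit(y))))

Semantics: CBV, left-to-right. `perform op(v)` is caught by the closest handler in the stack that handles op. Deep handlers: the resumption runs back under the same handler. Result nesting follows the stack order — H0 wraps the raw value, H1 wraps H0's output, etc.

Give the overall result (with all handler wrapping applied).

Answer: [[4, 0, (0, ())]]

Step-by-step:
emit(4) @ H2 ⇒ out+=4
emit(0) @ H2 ⇒ out+=0
H0 returns 0
H1 returns (0, ())
H2 returns [4, 0, (0, ())]
H3 returns [[4, 0, (0, ())]]
= [[4, 0, (0, ())]]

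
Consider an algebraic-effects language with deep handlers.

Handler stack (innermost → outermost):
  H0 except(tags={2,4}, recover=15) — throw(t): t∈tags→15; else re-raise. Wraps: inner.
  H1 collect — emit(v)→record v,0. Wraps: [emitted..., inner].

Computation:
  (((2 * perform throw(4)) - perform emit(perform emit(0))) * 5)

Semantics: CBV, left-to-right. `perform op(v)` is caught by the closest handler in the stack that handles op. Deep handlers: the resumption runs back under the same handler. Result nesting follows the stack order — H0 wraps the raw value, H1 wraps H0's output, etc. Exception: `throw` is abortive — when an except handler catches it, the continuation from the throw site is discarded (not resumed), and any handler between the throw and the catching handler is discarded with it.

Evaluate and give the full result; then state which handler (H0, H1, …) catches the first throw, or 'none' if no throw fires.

Working:
throw(4) @ H0 caught ⇒ 15
H1 returns [15]
= [15]

Answer: [15] ; first throw caught by: H0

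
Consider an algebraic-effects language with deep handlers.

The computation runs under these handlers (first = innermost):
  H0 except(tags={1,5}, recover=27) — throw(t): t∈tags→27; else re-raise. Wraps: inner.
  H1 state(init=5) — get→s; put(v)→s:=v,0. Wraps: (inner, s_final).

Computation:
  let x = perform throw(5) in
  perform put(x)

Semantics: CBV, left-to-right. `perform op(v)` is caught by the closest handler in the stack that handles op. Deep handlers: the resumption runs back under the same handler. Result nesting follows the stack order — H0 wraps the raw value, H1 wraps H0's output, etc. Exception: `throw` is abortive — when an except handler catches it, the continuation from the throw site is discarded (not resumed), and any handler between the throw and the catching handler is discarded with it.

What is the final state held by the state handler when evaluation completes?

Working:
throw(5) @ H0 caught ⇒ 27
H1 returns (27, 5)
= (27, 5)

Answer: 5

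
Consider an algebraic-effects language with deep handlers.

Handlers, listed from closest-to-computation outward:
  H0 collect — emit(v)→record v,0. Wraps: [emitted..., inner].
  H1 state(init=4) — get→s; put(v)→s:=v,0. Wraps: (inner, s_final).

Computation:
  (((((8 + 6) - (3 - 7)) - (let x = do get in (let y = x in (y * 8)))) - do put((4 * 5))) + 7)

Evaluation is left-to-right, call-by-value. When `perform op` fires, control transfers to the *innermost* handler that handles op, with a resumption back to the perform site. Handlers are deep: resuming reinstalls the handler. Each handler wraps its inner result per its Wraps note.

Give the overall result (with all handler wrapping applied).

Answer: ([-7], 20)

Step-by-step:
get @ H1 ⇒ 4
put(20) @ H1 ⇒ s:=20
H0 returns [-7]
H1 returns ([-7], 20)
= ([-7], 20)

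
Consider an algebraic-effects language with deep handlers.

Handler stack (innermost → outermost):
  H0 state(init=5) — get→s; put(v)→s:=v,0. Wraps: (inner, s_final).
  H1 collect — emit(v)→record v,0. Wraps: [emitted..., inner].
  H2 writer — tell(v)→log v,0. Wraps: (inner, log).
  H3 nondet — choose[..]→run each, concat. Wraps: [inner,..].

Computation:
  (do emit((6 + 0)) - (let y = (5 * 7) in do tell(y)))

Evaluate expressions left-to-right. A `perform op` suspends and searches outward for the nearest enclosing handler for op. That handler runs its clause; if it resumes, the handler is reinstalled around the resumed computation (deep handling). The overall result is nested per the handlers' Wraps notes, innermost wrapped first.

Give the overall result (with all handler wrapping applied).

Working:
emit(6) @ H1 ⇒ out+=6
tell(35) @ H2 ⇒ log+=35
H0 returns (0, 5)
H1 returns [6, (0, 5)]
H2 returns ([6, (0, 5)], (35))
H3 returns [([6, (0, 5)], (35))]
= [([6, (0, 5)], (35))]

Answer: [([6, (0, 5)], (35))]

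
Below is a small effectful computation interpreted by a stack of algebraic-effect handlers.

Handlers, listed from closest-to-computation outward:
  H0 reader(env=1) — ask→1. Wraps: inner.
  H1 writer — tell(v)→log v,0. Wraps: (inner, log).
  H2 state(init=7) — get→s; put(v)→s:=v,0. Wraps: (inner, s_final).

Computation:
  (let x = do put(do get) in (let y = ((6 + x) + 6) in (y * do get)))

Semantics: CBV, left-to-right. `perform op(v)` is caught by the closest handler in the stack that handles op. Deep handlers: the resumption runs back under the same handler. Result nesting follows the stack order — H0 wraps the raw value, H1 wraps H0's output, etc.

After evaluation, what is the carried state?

Evaluation trace:
get @ H2 ⇒ 7
put(7) @ H2 ⇒ s:=7
get @ H2 ⇒ 7
H0 returns 84
H1 returns (84, ())
H2 returns ((84, ()), 7)
= ((84, ()), 7)

Answer: 7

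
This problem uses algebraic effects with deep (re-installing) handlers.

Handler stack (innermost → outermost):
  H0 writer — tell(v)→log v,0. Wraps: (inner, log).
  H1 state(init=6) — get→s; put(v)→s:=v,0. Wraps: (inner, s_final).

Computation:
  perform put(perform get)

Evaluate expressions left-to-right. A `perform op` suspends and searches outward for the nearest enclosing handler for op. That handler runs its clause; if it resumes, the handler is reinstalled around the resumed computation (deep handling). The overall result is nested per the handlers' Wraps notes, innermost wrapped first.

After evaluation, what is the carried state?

Answer: 6

Step-by-step:
get @ H1 ⇒ 6
put(6) @ H1 ⇒ s:=6
H0 returns (0, ())
H1 returns ((0, ()), 6)
= ((0, ()), 6)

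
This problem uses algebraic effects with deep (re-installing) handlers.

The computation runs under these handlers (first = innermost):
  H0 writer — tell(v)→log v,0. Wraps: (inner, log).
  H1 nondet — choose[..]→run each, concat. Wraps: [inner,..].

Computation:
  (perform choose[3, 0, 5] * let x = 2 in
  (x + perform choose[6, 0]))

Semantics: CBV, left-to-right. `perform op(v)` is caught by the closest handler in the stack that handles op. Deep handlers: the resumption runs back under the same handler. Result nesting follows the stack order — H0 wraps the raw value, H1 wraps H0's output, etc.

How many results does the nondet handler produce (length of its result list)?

Step-by-step:
choose[3, 0, 5] @ H1
  branch[0] choose=3:
    choose[6, 0] @ H1
      branch[0] choose=6:
        H0 returns (24, ())
        H1 returns [(24, ())]
      branch[1] choose=0:
        H0 returns (6, ())
        H1 returns [(6, ())]
  branch[1] choose=0:
    choose[6, 0] @ H1
      branch[0] choose=6:
        H0 returns (0, ())
        H1 returns [(0, ())]
      branch[1] choose=0:
        H0 returns (0, ())
        H1 returns [(0, ())]
  branch[2] choose=5:
    choose[6, 0] @ H1
      branch[0] choose=6:
        H0 returns (40, ())
        H1 returns [(40, ())]
      branch[1] choose=0:
        H0 returns (10, ())
        H1 returns [(10, ())]
= [(24, ()), (6, ()), (0, ()), (0, ()), (40, ()), (10, ())]

Answer: 6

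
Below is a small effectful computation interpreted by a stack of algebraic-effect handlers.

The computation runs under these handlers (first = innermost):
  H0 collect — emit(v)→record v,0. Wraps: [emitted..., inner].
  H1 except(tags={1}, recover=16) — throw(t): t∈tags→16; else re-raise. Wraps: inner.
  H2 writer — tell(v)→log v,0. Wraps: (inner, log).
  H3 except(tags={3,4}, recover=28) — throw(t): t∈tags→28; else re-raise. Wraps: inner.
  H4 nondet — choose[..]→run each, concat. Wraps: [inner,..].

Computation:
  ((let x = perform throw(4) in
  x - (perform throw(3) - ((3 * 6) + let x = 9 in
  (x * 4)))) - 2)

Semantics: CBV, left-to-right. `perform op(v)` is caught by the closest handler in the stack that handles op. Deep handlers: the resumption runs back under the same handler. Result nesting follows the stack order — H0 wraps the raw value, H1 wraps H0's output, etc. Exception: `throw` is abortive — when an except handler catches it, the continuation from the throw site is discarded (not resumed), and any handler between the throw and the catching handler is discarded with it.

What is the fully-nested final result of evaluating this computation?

Answer: [28]

Step-by-step:
throw(4) @ H1 re-raised
throw(4) @ H3 caught ⇒ 28
H4 returns [28]
= [28]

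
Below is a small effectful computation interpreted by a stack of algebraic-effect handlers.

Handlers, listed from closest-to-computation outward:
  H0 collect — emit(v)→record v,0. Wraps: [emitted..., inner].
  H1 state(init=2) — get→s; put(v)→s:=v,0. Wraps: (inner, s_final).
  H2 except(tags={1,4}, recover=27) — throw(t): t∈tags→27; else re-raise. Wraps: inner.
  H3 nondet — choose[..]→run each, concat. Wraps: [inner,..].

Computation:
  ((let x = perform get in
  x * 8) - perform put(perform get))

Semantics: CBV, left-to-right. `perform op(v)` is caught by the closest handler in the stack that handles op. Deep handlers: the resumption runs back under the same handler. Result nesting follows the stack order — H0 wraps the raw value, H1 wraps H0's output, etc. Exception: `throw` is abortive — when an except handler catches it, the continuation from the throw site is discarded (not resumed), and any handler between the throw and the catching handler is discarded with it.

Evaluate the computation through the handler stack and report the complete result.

Evaluation trace:
get @ H1 ⇒ 2
get @ H1 ⇒ 2
put(2) @ H1 ⇒ s:=2
H0 returns [16]
H1 returns ([16], 2)
H2 returns ([16], 2)
H3 returns [([16], 2)]
= [([16], 2)]

Answer: [([16], 2)]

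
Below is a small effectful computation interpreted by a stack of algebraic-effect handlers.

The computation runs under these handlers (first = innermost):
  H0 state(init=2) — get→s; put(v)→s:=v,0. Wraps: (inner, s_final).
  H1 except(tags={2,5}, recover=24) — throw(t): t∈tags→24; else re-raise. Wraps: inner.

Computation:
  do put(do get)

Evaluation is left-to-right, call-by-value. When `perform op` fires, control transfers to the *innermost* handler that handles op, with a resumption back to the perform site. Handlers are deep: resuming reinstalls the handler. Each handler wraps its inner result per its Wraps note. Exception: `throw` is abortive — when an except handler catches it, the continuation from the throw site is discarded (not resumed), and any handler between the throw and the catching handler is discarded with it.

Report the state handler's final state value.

Step-by-step:
get @ H0 ⇒ 2
put(2) @ H0 ⇒ s:=2
H0 returns (0, 2)
H1 returns (0, 2)
= (0, 2)

Answer: 2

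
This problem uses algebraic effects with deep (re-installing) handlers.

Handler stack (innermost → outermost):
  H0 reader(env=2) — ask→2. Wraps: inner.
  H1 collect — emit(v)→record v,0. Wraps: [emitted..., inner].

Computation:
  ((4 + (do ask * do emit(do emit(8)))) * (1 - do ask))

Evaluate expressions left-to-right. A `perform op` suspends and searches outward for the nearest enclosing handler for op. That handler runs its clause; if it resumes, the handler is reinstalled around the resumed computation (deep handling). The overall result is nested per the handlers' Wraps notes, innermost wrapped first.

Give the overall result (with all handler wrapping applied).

Answer: [8, 0, -4]

Step-by-step:
ask @ H0 ⇒ 2
emit(8) @ H1 ⇒ out+=8
emit(0) @ H1 ⇒ out+=0
ask @ H0 ⇒ 2
H0 returns -4
H1 returns [8, 0, -4]
= [8, 0, -4]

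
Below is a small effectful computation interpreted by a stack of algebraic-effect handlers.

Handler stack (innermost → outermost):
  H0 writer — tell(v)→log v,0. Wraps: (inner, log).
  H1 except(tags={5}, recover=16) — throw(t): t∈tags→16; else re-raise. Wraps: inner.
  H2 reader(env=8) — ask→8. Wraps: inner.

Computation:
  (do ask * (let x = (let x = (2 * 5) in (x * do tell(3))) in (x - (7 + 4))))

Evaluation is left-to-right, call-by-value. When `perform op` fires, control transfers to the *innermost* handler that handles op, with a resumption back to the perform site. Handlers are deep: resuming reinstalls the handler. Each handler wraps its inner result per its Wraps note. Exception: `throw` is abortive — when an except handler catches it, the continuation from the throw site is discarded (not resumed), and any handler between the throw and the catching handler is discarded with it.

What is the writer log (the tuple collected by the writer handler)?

Answer: (3)

Step-by-step:
ask @ H2 ⇒ 8
tell(3) @ H0 ⇒ log+=3
H0 returns (-88, (3))
H1 returns (-88, (3))
H2 returns (-88, (3))
= (-88, (3))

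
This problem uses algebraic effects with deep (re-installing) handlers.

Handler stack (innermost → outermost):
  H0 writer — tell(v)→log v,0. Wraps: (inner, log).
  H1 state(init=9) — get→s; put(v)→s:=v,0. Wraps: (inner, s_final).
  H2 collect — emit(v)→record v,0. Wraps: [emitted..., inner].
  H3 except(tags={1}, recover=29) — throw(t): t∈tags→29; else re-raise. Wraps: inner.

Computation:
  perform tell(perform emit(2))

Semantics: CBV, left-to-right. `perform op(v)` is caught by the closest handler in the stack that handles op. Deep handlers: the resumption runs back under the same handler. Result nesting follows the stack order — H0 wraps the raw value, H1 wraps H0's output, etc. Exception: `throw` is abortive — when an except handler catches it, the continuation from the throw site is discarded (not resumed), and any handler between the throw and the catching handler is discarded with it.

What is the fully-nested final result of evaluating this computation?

Answer: [2, ((0, (0)), 9)]

Working:
emit(2) @ H2 ⇒ out+=2
tell(0) @ H0 ⇒ log+=0
H0 returns (0, (0))
H1 returns ((0, (0)), 9)
H2 returns [2, ((0, (0)), 9)]
H3 returns [2, ((0, (0)), 9)]
= [2, ((0, (0)), 9)]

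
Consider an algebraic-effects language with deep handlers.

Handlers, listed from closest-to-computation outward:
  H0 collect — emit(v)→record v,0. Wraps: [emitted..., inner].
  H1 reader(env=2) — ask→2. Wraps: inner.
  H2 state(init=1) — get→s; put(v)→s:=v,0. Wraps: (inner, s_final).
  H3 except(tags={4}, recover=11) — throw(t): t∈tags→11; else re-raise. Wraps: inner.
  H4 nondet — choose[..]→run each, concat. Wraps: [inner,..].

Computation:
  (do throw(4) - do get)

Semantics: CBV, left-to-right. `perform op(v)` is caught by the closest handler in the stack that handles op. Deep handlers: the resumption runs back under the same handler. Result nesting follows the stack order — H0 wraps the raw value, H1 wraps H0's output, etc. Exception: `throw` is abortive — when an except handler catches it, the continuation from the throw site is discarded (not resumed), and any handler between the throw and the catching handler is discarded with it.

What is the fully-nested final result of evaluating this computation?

Working:
throw(4) @ H3 caught ⇒ 11
H4 returns [11]
= [11]

Answer: [11]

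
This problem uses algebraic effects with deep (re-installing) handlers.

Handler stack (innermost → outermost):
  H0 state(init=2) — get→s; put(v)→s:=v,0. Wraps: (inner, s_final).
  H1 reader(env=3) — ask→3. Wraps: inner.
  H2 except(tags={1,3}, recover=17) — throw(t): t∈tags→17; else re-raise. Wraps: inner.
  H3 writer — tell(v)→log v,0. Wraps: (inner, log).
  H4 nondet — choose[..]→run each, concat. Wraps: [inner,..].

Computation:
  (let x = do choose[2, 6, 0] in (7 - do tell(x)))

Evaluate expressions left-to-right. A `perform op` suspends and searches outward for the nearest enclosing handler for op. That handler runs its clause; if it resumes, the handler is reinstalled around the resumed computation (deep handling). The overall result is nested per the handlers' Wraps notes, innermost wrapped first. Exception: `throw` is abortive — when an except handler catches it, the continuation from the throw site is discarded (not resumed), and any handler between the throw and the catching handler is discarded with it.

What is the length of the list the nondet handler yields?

Working:
choose[2, 6, 0] @ H4
  branch[0] choose=2:
    tell(2) @ H3 ⇒ log+=2
    H0 returns (7, 2)
    H1 returns (7, 2)
    H2 returns (7, 2)
    H3 returns ((7, 2), (2))
    H4 returns [((7, 2), (2))]
  branch[1] choose=6:
    tell(6) @ H3 ⇒ log+=6
    H0 returns (7, 2)
    H1 returns (7, 2)
    H2 returns (7, 2)
    H3 returns ((7, 2), (6))
    H4 returns [((7, 2), (6))]
  branch[2] choose=0:
    tell(0) @ H3 ⇒ log+=0
    H0 returns (7, 2)
    H1 returns (7, 2)
    H2 returns (7, 2)
    H3 returns ((7, 2), (0))
    H4 returns [((7, 2), (0))]
= [((7, 2), (2)), ((7, 2), (6)), ((7, 2), (0))]

Answer: 3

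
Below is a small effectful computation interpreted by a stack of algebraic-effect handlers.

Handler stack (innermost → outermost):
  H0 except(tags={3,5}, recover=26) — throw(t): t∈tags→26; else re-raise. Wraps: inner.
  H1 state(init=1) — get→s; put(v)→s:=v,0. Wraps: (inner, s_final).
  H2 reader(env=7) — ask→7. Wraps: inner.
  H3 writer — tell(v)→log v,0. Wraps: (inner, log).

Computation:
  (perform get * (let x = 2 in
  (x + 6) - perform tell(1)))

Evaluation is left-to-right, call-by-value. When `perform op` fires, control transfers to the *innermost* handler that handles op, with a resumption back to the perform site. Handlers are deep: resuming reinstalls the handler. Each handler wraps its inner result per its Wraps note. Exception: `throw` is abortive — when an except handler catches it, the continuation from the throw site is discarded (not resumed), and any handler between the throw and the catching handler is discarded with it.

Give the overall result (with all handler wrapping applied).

Answer: ((8, 1), (1))

Working:
get @ H1 ⇒ 1
tell(1) @ H3 ⇒ log+=1
H0 returns 8
H1 returns (8, 1)
H2 returns (8, 1)
H3 returns ((8, 1), (1))
= ((8, 1), (1))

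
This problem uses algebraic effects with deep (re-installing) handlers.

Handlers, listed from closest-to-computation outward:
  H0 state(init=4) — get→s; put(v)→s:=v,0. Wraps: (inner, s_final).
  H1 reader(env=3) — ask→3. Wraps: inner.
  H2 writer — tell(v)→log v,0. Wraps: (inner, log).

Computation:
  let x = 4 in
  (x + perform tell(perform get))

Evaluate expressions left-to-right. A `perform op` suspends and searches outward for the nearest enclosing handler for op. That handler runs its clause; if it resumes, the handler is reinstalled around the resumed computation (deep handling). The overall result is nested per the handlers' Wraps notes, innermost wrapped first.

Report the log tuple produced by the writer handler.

Answer: (4)

Step-by-step:
get @ H0 ⇒ 4
tell(4) @ H2 ⇒ log+=4
H0 returns (4, 4)
H1 returns (4, 4)
H2 returns ((4, 4), (4))
= ((4, 4), (4))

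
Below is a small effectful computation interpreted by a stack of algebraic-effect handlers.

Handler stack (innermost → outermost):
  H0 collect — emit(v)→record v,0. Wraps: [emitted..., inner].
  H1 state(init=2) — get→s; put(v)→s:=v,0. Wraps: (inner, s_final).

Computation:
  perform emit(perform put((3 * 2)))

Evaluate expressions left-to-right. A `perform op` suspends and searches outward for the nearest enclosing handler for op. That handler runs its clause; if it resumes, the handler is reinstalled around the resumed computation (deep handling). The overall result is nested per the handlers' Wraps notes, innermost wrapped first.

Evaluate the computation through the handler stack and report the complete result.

Answer: ([0, 0], 6)

Step-by-step:
put(6) @ H1 ⇒ s:=6
emit(0) @ H0 ⇒ out+=0
H0 returns [0, 0]
H1 returns ([0, 0], 6)
= ([0, 0], 6)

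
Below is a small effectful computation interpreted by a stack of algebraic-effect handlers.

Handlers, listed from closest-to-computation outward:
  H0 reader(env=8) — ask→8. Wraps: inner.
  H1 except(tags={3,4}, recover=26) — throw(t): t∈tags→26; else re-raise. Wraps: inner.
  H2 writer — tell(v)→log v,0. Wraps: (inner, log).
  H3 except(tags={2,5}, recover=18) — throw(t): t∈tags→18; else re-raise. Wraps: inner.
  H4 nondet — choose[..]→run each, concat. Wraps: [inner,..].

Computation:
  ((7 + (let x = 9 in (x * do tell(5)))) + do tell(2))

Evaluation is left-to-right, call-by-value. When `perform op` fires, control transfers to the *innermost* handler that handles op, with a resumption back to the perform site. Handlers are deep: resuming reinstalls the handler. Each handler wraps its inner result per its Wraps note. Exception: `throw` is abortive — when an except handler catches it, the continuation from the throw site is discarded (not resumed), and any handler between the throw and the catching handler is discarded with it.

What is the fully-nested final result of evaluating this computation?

Step-by-step:
tell(5) @ H2 ⇒ log+=5
tell(2) @ H2 ⇒ log+=2
H0 returns 7
H1 returns 7
H2 returns (7, (5, 2))
H3 returns (7, (5, 2))
H4 returns [(7, (5, 2))]
= [(7, (5, 2))]

Answer: [(7, (5, 2))]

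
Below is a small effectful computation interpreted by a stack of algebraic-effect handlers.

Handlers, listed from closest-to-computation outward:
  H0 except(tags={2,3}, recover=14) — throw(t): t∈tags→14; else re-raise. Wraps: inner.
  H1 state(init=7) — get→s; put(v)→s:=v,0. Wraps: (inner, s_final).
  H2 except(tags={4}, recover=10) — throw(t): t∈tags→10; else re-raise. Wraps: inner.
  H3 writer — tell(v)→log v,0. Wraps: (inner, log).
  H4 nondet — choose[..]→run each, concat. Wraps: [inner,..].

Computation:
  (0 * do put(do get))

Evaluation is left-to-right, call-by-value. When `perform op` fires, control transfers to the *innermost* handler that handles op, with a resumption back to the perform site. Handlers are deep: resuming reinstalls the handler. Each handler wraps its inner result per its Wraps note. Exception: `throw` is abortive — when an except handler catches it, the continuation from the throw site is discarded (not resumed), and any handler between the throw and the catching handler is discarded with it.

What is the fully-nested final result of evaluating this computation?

Answer: [((0, 7), ())]

Step-by-step:
get @ H1 ⇒ 7
put(7) @ H1 ⇒ s:=7
H0 returns 0
H1 returns (0, 7)
H2 returns (0, 7)
H3 returns ((0, 7), ())
H4 returns [((0, 7), ())]
= [((0, 7), ())]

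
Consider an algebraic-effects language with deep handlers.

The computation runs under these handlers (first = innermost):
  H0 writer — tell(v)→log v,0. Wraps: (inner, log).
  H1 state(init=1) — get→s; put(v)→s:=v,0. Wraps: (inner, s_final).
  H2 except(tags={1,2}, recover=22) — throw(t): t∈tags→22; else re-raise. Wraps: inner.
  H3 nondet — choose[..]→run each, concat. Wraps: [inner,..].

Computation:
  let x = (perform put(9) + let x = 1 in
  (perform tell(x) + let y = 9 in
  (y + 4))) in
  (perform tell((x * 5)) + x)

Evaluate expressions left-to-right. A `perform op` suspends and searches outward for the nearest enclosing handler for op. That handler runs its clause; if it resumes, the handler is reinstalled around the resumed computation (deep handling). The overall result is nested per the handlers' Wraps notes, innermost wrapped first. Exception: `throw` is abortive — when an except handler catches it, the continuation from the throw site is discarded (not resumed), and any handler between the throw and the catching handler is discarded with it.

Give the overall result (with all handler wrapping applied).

Step-by-step:
put(9) @ H1 ⇒ s:=9
tell(1) @ H0 ⇒ log+=1
tell(65) @ H0 ⇒ log+=65
H0 returns (13, (1, 65))
H1 returns ((13, (1, 65)), 9)
H2 returns ((13, (1, 65)), 9)
H3 returns [((13, (1, 65)), 9)]
= [((13, (1, 65)), 9)]

Answer: [((13, (1, 65)), 9)]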